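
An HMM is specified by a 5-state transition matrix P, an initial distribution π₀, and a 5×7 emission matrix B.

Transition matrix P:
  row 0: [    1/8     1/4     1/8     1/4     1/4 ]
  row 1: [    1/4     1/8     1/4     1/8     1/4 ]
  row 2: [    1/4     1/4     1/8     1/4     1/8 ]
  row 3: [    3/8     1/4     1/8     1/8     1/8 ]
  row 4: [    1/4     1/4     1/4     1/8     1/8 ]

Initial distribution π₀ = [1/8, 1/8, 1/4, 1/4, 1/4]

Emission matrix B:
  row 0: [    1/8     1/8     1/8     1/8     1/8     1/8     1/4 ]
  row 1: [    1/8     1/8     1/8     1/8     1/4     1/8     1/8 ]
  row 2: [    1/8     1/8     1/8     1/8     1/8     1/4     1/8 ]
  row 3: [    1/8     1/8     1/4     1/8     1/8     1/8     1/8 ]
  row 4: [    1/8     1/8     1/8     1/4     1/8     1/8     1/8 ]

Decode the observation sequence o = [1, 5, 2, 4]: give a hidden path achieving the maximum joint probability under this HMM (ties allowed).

t=0: δ = [1.562e-02, 1.562e-02, 3.125e-02, 3.125e-02, 3.125e-02]  (obs o_0=1)
t=1: δ = [1.465e-03, 9.766e-04, 1.953e-03, 9.766e-04, 4.883e-04]  ψ = [3, 2, 4, 2, 0]  (obs o_1=5)
t=2: δ = [6.104e-05, 6.104e-05, 3.052e-05, 1.221e-04, 4.578e-05]  ψ = [2, 2, 1, 2, 0]  (obs o_2=2)
t=3: δ = [5.722e-06, 7.629e-06, 1.907e-06, 1.907e-06, 1.907e-06]  ψ = [3, 3, 1, 0, 0]  (obs o_3=4)
backtrack: best end state = 1; path = [4, 2, 3, 1]

path = [4, 2, 3, 1]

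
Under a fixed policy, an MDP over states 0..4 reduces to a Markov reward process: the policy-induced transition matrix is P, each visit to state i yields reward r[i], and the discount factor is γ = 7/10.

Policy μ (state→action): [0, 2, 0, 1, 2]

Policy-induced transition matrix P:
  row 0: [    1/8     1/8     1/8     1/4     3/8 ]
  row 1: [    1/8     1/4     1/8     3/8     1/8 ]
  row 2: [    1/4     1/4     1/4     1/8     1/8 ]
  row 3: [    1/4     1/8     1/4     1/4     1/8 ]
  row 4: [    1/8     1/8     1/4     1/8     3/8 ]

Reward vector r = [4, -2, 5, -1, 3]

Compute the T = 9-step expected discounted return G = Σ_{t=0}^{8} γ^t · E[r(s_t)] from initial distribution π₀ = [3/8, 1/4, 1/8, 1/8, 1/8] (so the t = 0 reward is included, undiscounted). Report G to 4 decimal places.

G = 5.8225

t=0: π = [0.3750, 0.2500, 0.1250, 0.1250, 0.1250], E[r] = 1.8750, γ^t·E[r] = 1.875000, running G = 1.875000
t=1: π = [0.1563, 0.1719, 0.1719, 0.2500, 0.2500], E[r] = 1.6406, γ^t·E[r] = 1.148438, running G = 3.023438
t=2: π = [0.1777, 0.1680, 0.2090, 0.2188, 0.2266], E[r] = 1.8809, γ^t·E[r] = 0.921621, running G = 3.945059
t=3: π = [0.1785, 0.1721, 0.2068, 0.2166, 0.2261], E[r] = 1.8652, γ^t·E[r] = 0.639775, running G = 4.584834
t=4: π = [0.1779, 0.1724, 0.2062, 0.2174, 0.2261], E[r] = 1.8588, γ^t·E[r] = 0.446304, running G = 5.031138
t=5: π = [0.1779, 0.1723, 0.2062, 0.2175, 0.2260], E[r] = 1.8588, γ^t·E[r] = 0.312403, running G = 5.343541
t=6: π = [0.1780, 0.1723, 0.2062, 0.2175, 0.2260], E[r] = 1.8588, γ^t·E[r] = 0.218683, running G = 5.562223
t=7: π = [0.1780, 0.1723, 0.2062, 0.2175, 0.2260], E[r] = 1.8588, γ^t·E[r] = 0.153077, running G = 5.715300
t=8: π = [0.1780, 0.1723, 0.2062, 0.2175, 0.2260], E[r] = 1.8588, γ^t·E[r] = 0.107154, running G = 5.822453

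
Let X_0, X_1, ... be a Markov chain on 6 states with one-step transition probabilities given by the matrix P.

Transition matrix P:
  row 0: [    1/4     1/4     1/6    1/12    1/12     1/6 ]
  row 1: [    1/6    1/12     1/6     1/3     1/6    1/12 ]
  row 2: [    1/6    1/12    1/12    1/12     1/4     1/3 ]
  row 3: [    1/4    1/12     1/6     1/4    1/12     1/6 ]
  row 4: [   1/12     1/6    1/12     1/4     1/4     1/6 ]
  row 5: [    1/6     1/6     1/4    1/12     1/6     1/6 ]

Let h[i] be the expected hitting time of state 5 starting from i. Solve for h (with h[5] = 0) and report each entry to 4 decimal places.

First-step conditioning: h[5] = 0; for i ≠ 5, h[i] = 1 + Σ_k P[i][k]·h[k].
  h[0] = 1 + 1/4·h[0] + 1/4·h[1] + 1/6·h[2] + 1/12·h[3] + 1/12·h[4]
  h[1] = 1 + 1/6·h[0] + 1/12·h[1] + 1/6·h[2] + 1/3·h[3] + 1/6·h[4]
  h[2] = 1 + 1/6·h[0] + 1/12·h[1] + 1/12·h[2] + 1/12·h[3] + 1/4·h[4]
  h[3] = 1 + 1/4·h[0] + 1/12·h[1] + 1/6·h[2] + 1/4·h[3] + 1/12·h[4]
  h[4] = 1 + 1/12·h[0] + 1/6·h[1] + 1/12·h[2] + 1/4·h[3] + 1/4·h[4]
Solving the 5×5 linear system over states ≠ 5 gives exactly h = [116604/20669, 124644/20669, 8868/1879, 114996/20669, 117384/20669, 0] (h[5] = 0 is the target).

h = [5.6415, 6.0305, 4.7195, 5.5637, 5.6792, 0.0000]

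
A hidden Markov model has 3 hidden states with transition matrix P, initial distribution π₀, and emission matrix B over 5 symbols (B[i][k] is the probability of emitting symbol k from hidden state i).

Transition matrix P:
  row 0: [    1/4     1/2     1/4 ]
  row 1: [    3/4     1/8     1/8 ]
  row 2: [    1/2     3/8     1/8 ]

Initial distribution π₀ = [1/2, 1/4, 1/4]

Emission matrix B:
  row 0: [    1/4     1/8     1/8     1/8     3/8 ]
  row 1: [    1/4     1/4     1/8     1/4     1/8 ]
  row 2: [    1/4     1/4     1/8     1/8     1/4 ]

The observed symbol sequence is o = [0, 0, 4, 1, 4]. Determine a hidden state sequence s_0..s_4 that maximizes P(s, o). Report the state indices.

path = [0, 1, 0, 1, 0]

t=0: δ = [1.250e-01, 6.250e-02, 6.250e-02]  (obs o_0=0)
t=1: δ = [1.172e-02, 1.562e-02, 7.812e-03]  ψ = [1, 0, 0]  (obs o_1=0)
t=2: δ = [4.395e-03, 7.324e-04, 7.324e-04]  ψ = [1, 0, 0]  (obs o_2=4)
t=3: δ = [1.373e-04, 5.493e-04, 2.747e-04]  ψ = [0, 0, 0]  (obs o_3=1)
t=4: δ = [1.545e-04, 1.287e-05, 1.717e-05]  ψ = [1, 2, 1]  (obs o_4=4)
backtrack: best end state = 0; path = [0, 1, 0, 1, 0]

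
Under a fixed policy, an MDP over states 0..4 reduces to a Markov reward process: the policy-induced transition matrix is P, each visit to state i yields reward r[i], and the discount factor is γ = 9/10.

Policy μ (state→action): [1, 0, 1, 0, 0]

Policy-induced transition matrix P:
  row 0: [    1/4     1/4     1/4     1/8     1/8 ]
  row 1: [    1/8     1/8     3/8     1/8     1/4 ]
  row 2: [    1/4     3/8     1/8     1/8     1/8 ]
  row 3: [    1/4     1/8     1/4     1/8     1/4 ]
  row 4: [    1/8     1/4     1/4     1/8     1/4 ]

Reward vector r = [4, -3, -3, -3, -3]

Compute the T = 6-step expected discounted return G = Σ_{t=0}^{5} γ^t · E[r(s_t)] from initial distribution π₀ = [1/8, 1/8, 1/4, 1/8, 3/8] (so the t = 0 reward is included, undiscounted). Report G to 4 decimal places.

G = -8.1908

t=0: π = [0.1250, 0.1250, 0.2500, 0.1250, 0.3750], E[r] = -2.1250, γ^t·E[r] = -2.125000, running G = -2.125000
t=1: π = [0.1875, 0.2500, 0.2344, 0.1250, 0.2031], E[r] = -1.6875, γ^t·E[r] = -1.518750, running G = -3.643750
t=2: π = [0.1934, 0.2324, 0.2520, 0.1250, 0.1973], E[r] = -1.6465, γ^t·E[r] = -1.333652, running G = -4.977402
t=3: π = [0.1963, 0.2368, 0.2476, 0.1250, 0.1943], E[r] = -1.6260, γ^t·E[r] = -1.185337, running G = -6.162739
t=4: π = [0.1961, 0.2357, 0.2487, 0.1250, 0.1945], E[r] = -1.6273, γ^t·E[r] = -1.067644, running G = -7.230383
t=5: π = [0.1962, 0.2360, 0.2484, 0.1250, 0.1944], E[r] = -1.6265, γ^t·E[r] = -0.960407, running G = -8.190790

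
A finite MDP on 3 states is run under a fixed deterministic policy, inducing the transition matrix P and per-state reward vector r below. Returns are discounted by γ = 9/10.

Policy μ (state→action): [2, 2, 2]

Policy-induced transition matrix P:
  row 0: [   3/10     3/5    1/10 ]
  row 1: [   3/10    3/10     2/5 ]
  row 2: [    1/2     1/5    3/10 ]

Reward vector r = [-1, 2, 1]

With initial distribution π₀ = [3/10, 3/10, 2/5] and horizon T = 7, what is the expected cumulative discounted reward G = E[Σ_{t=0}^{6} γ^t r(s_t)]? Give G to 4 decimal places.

G = 3.4693

t=0: π = [0.3000, 0.3000, 0.4000], E[r] = 0.7000, γ^t·E[r] = 0.700000, running G = 0.700000
t=1: π = [0.3800, 0.3500, 0.2700], E[r] = 0.5900, γ^t·E[r] = 0.531000, running G = 1.231000
t=2: π = [0.3540, 0.3870, 0.2590], E[r] = 0.6790, γ^t·E[r] = 0.549990, running G = 1.780990
t=3: π = [0.3518, 0.3803, 0.2679], E[r] = 0.6767, γ^t·E[r] = 0.493314, running G = 2.274304
t=4: π = [0.3536, 0.3788, 0.2677], E[r] = 0.6716, γ^t·E[r] = 0.440630, running G = 2.714934
t=5: π = [0.3535, 0.3793, 0.2672], E[r] = 0.6722, γ^t·E[r] = 0.396950, running G = 3.111885
t=6: π = [0.3534, 0.3793, 0.2672], E[r] = 0.6725, γ^t·E[r] = 0.357384, running G = 3.469269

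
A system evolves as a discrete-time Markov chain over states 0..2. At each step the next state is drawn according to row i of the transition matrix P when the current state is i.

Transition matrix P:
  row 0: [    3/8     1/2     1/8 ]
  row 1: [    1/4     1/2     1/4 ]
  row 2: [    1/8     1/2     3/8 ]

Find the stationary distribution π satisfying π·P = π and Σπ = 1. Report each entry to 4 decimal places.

π = [0.2500, 0.5000, 0.2500]

Balance equations π_j = Σ_i π_i·P[i][j]:
  π_0 = 3/8·π_0 + 1/4·π_1 + 1/8·π_2
  π_1 = 1/2·π_0 + 1/2·π_1 + 1/2·π_2
  normalize: π_0 + π_1 + π_2 = 1
Solving the linear system gives exactly π = [1/4, 1/2, 1/4].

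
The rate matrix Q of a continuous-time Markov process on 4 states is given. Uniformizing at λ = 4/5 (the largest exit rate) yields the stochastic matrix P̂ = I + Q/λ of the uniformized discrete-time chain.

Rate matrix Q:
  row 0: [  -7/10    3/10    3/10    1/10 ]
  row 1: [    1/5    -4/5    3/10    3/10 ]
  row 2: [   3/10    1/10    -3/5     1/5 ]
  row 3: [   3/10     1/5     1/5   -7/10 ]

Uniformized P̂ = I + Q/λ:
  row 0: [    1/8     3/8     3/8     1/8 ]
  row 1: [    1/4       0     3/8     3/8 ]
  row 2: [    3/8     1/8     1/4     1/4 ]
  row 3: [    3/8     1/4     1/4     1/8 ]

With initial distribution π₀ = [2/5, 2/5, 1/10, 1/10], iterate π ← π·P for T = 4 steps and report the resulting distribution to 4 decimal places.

t=0: π = [0.4000, 0.4000, 0.1000, 0.1000]
t=1: π = [0.2250, 0.1875, 0.3500, 0.2375]
t=2: π = [0.2953, 0.1875, 0.3016, 0.2156]
t=3: π = [0.2777, 0.2023, 0.3104, 0.2096]
t=4: π = [0.2803, 0.1953, 0.3100, 0.2144]

π = [0.2803, 0.1953, 0.3100, 0.2144]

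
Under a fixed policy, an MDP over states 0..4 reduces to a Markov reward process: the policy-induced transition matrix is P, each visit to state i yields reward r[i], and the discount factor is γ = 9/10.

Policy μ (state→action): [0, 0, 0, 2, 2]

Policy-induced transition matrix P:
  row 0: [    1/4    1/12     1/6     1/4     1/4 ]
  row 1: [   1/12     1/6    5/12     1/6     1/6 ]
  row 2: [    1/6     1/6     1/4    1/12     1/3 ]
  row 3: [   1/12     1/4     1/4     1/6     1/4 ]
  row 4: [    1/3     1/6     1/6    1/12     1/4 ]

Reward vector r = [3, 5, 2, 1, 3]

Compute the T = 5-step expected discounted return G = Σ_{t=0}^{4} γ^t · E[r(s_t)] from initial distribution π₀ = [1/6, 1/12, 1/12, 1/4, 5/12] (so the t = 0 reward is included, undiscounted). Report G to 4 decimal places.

t=0: π = [0.1667, 0.0833, 0.0833, 0.2500, 0.4167], E[r] = 2.5833, γ^t·E[r] = 2.583333, running G = 2.583333
t=1: π = [0.2222, 0.1736, 0.2153, 0.1389, 0.2500], E[r] = 2.8542, γ^t·E[r] = 2.568750, running G = 5.152083
t=2: π = [0.2008, 0.1597, 0.2396, 0.1464, 0.2535], E[r] = 2.7870, γ^t·E[r] = 2.257500, running G = 7.409583
t=3: π = [0.2001, 0.1621, 0.2388, 0.1423, 0.2567], E[r] = 2.8009, γ^t·E[r] = 2.041840, running G = 9.451423
t=4: π = [0.2007, 0.1618, 0.2390, 0.1421, 0.2564], E[r] = 2.8006, γ^t·E[r] = 1.837487, running G = 11.288910

G = 11.2889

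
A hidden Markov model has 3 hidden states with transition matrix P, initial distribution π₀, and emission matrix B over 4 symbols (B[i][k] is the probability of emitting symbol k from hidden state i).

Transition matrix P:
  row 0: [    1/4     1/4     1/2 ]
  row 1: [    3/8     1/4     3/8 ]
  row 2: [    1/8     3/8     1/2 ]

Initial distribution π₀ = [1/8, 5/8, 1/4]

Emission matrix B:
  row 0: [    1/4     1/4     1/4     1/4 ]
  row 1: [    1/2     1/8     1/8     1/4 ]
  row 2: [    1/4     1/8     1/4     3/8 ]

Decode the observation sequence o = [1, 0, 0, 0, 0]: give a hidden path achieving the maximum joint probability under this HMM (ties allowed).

t=0: δ = [3.125e-02, 7.812e-02, 3.125e-02]  (obs o_0=1)
t=1: δ = [7.324e-03, 9.766e-03, 7.324e-03]  ψ = [1, 1, 1]  (obs o_1=0)
t=2: δ = [9.155e-04, 1.373e-03, 9.155e-04]  ψ = [1, 2, 0]  (obs o_2=0)
t=3: δ = [1.287e-04, 1.717e-04, 1.287e-04]  ψ = [1, 1, 1]  (obs o_3=0)
t=4: δ = [1.609e-05, 2.414e-05, 1.609e-05]  ψ = [1, 2, 0]  (obs o_4=0)
backtrack: best end state = 1; path = [1, 2, 1, 2, 1]

path = [1, 2, 1, 2, 1]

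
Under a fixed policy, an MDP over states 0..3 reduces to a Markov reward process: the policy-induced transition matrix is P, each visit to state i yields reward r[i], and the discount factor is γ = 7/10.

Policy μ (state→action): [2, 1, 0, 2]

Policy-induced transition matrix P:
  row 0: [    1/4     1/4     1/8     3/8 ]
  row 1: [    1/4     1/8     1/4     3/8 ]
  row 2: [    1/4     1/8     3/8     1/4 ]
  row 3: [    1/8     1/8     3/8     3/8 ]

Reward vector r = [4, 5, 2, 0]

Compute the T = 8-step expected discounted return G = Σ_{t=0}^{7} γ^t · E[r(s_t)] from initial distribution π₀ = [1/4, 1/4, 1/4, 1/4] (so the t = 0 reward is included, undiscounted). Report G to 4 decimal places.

t=0: π = [0.2500, 0.2500, 0.2500, 0.2500], E[r] = 2.7500, γ^t·E[r] = 2.750000, running G = 2.750000
t=1: π = [0.2188, 0.1563, 0.2813, 0.3438], E[r] = 2.2188, γ^t·E[r] = 1.553125, running G = 4.303125
t=2: π = [0.2070, 0.1523, 0.3008, 0.3398], E[r] = 2.1914, γ^t·E[r] = 1.073789, running G = 5.376914
t=3: π = [0.2075, 0.1509, 0.3042, 0.3374], E[r] = 2.1929, γ^t·E[r] = 0.752155, running G = 6.129069
t=4: π = [0.2078, 0.1509, 0.3043, 0.3370], E[r] = 2.1945, γ^t·E[r] = 0.526904, running G = 6.655973
t=5: π = [0.2079, 0.1510, 0.3042, 0.3370], E[r] = 2.1948, γ^t·E[r] = 0.368873, running G = 7.024845
t=6: π = [0.2079, 0.1510, 0.3042, 0.3370], E[r] = 2.1948, γ^t·E[r] = 0.258211, running G = 7.283056
t=7: π = [0.2079, 0.1510, 0.3042, 0.3370], E[r] = 2.1947, γ^t·E[r] = 0.180747, running G = 7.463803

G = 7.4638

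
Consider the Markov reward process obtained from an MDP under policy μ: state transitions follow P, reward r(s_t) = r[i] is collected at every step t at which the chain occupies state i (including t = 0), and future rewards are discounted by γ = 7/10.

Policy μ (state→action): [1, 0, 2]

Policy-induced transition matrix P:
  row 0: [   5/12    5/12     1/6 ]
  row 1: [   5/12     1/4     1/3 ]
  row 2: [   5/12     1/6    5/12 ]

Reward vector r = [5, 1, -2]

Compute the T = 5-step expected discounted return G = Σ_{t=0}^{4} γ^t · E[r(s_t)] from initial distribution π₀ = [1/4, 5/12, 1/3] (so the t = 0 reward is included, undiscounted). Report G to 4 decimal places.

t=0: π = [0.2500, 0.4167, 0.3333], E[r] = 1.0000, γ^t·E[r] = 1.000000, running G = 1.000000
t=1: π = [0.4167, 0.2639, 0.3194], E[r] = 1.7083, γ^t·E[r] = 1.195833, running G = 2.195833
t=2: π = [0.4167, 0.2928, 0.2905], E[r] = 1.7951, γ^t·E[r] = 0.879618, running G = 3.075451
t=3: π = [0.4167, 0.2952, 0.2881], E[r] = 1.8024, γ^t·E[r] = 0.618214, running G = 3.693665
t=4: π = [0.4167, 0.2954, 0.2879], E[r] = 1.8030, γ^t·E[r] = 0.432894, running G = 4.126560

G = 4.1266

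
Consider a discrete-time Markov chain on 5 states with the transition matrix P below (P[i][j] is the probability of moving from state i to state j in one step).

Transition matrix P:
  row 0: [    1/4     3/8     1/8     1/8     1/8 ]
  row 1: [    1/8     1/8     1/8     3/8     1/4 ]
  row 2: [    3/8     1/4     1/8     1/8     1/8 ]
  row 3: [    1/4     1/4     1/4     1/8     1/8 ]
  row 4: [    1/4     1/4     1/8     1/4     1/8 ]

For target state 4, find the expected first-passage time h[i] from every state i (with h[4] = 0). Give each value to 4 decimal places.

h = [6.3193, 5.7047, 6.3962, 6.4058, 0.0000]

First-step conditioning: h[4] = 0; for i ≠ 4, h[i] = 1 + Σ_k P[i][k]·h[k].
  h[0] = 1 + 1/4·h[0] + 3/8·h[1] + 1/8·h[2] + 1/8·h[3]
  h[1] = 1 + 1/8·h[0] + 1/8·h[1] + 1/8·h[2] + 3/8·h[3]
  h[2] = 1 + 3/8·h[0] + 1/4·h[1] + 1/8·h[2] + 1/8·h[3]
  h[3] = 1 + 1/4·h[0] + 1/4·h[1] + 1/4·h[2] + 1/8·h[3]
Solving the 4×4 linear system over states ≠ 4 gives exactly h = [752/119, 4752/833, 5328/833, 5336/833, 0] (h[4] = 0 is the target).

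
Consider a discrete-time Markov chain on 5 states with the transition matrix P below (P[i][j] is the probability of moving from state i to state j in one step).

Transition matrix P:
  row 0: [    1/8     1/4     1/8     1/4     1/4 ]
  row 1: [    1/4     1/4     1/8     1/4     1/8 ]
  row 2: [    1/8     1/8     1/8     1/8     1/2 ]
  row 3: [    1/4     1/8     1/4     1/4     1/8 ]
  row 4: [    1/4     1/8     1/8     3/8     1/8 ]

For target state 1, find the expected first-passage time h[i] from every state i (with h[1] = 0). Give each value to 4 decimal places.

h = [5.9026, 0.0000, 6.7316, 6.6517, 6.6417]

First-step conditioning: h[1] = 0; for i ≠ 1, h[i] = 1 + Σ_k P[i][k]·h[k].
  h[0] = 1 + 1/8·h[0] + 1/8·h[2] + 1/4·h[3] + 1/4·h[4]
  h[2] = 1 + 1/8·h[0] + 1/8·h[2] + 1/8·h[3] + 1/2·h[4]
  h[3] = 1 + 1/4·h[0] + 1/4·h[2] + 1/4·h[3] + 1/8·h[4]
  h[4] = 1 + 1/4·h[0] + 1/8·h[2] + 3/8·h[3] + 1/8·h[4]
Solving the 4×4 linear system over states ≠ 1 gives exactly h = [1576/267, 0, 5392/801, 592/89, 5320/801] (h[1] = 0 is the target).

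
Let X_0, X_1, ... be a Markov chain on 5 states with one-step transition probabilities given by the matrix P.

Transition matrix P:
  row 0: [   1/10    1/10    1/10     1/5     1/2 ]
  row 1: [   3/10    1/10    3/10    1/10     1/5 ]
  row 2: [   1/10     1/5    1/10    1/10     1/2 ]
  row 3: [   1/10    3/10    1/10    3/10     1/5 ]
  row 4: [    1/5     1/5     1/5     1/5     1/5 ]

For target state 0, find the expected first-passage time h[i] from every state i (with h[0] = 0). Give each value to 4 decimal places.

h = [0.0000, 4.9500, 5.9000, 5.9500, 5.4500]

First-step conditioning: h[0] = 0; for i ≠ 0, h[i] = 1 + Σ_k P[i][k]·h[k].
  h[1] = 1 + 1/10·h[1] + 3/10·h[2] + 1/10·h[3] + 1/5·h[4]
  h[2] = 1 + 1/5·h[1] + 1/10·h[2] + 1/10·h[3] + 1/2·h[4]
  h[3] = 1 + 3/10·h[1] + 1/10·h[2] + 3/10·h[3] + 1/5·h[4]
  h[4] = 1 + 1/5·h[1] + 1/5·h[2] + 1/5·h[3] + 1/5·h[4]
Solving the 4×4 linear system over states ≠ 0 gives exactly h = [0, 99/20, 59/10, 119/20, 109/20] (h[0] = 0 is the target).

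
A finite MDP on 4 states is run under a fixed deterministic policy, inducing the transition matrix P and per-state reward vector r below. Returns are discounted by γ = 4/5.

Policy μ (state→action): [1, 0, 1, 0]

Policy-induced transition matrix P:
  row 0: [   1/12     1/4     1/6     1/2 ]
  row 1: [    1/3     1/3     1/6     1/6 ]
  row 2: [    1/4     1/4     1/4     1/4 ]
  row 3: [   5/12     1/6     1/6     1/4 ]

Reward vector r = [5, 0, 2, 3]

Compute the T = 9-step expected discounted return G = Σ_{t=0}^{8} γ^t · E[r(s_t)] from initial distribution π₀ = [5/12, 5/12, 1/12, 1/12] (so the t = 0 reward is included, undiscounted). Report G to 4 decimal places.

G = 11.1234

t=0: π = [0.4167, 0.4167, 0.0833, 0.0833], E[r] = 2.5000, γ^t·E[r] = 2.500000, running G = 2.500000
t=1: π = [0.2292, 0.2778, 0.1736, 0.3194], E[r] = 2.4514, γ^t·E[r] = 1.961111, running G = 4.461111
t=2: π = [0.2882, 0.2465, 0.1811, 0.2841], E[r] = 2.6557, γ^t·E[r] = 1.699630, running G = 6.160741
t=3: π = [0.2699, 0.2469, 0.1818, 0.3015], E[r] = 2.6174, γ^t·E[r] = 1.340099, running G = 7.500840
t=4: π = [0.2758, 0.2454, 0.1818, 0.2969], E[r] = 2.6335, γ^t·E[r] = 1.078696, running G = 8.579536
t=5: π = [0.2740, 0.2457, 0.1818, 0.2985], E[r] = 2.6290, γ^t·E[r] = 0.861461, running G = 9.440996
t=6: π = [0.2746, 0.2456, 0.1818, 0.2980], E[r] = 2.6305, γ^t·E[r] = 0.689574, running G = 10.130570
t=7: π = [0.2744, 0.2456, 0.1818, 0.2982], E[r] = 2.6300, γ^t·E[r] = 0.551558, running G = 10.682128
t=8: π = [0.2744, 0.2456, 0.1818, 0.2981], E[r] = 2.6302, γ^t·E[r] = 0.441273, running G = 11.123401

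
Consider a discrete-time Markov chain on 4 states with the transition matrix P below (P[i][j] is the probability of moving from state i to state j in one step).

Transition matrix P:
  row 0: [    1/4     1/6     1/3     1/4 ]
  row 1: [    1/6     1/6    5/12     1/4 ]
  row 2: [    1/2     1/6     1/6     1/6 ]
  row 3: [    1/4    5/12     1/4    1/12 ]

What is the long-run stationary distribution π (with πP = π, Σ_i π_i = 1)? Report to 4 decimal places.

Balance equations π_j = Σ_i π_i·P[i][j]:
  π_0 = 1/4·π_0 + 1/6·π_1 + 1/2·π_2 + 1/4·π_3
  π_1 = 1/6·π_0 + 1/6·π_1 + 1/6·π_2 + 5/12·π_3
  π_2 = 1/3·π_0 + 5/12·π_1 + 1/6·π_2 + 1/4·π_3
  normalize: π_0 + π_1 + π_2 + π_3 = 1
Solving the linear system gives exactly π = [712/2343, 168/781, 673/2343, 454/2343].

π = [0.3039, 0.2151, 0.2872, 0.1938]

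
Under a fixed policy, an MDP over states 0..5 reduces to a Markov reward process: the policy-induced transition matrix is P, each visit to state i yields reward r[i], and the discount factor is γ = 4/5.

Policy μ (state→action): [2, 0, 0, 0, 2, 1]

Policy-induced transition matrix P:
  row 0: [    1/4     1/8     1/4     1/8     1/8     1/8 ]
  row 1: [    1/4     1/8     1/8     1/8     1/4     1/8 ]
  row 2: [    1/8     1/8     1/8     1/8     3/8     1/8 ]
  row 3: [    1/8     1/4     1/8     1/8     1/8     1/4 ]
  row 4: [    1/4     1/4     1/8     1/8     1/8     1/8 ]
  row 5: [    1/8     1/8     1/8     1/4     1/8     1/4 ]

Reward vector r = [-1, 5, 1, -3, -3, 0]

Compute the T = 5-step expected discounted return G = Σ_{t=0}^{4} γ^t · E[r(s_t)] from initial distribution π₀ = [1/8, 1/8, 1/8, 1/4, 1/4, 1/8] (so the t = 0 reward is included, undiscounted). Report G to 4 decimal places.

t=0: π = [0.1250, 0.1250, 0.1250, 0.2500, 0.2500, 0.1250], E[r] = -0.8750, γ^t·E[r] = -0.875000, running G = -0.875000
t=1: π = [0.1875, 0.1875, 0.1406, 0.1406, 0.1719, 0.1719], E[r] = -0.0469, γ^t·E[r] = -0.037500, running G = -0.912500
t=2: π = [0.1934, 0.1641, 0.1484, 0.1465, 0.1836, 0.1641], E[r] = -0.2148, γ^t·E[r] = -0.137500, running G = -1.050000
t=3: π = [0.1926, 0.1663, 0.1492, 0.1455, 0.1826, 0.1638], E[r] = -0.1965, γ^t·E[r] = -0.100625, running G = -1.150625
t=4: π = [0.1927, 0.1660, 0.1491, 0.1455, 0.1831, 0.1637], E[r] = -0.1992, γ^t·E[r] = -0.081588, running G = -1.232213

G = -1.2322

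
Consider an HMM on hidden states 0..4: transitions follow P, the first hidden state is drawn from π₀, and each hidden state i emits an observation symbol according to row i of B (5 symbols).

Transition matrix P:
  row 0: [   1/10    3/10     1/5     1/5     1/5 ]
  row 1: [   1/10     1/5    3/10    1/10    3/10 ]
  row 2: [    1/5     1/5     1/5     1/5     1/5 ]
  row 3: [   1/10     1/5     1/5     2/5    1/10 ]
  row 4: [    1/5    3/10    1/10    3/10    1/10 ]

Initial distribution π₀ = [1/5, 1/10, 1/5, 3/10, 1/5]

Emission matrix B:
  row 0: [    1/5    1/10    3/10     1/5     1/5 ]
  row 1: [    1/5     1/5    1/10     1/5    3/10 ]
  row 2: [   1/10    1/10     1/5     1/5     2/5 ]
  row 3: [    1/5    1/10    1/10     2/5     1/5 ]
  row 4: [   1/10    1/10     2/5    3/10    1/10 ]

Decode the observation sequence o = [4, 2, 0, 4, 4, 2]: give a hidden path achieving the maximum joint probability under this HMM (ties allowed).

path = [2, 4, 1, 2, 1, 4]

t=0: δ = [4.000e-02, 3.000e-02, 8.000e-02, 6.000e-02, 2.000e-02]  (obs o_0=4)
t=1: δ = [4.800e-03, 1.600e-03, 3.200e-03, 2.400e-03, 6.400e-03]  ψ = [2, 2, 2, 3, 2]  (obs o_1=2)
t=2: δ = [2.560e-04, 3.840e-04, 9.600e-05, 3.840e-04, 9.600e-05]  ψ = [4, 4, 0, 4, 0]  (obs o_2=0)
t=3: δ = [7.680e-06, 2.304e-05, 4.608e-05, 3.072e-05, 1.152e-05]  ψ = [1, 0, 1, 3, 1]  (obs o_3=4)
t=4: δ = [1.843e-06, 2.765e-06, 3.686e-06, 2.458e-06, 9.216e-07]  ψ = [2, 2, 2, 3, 2]  (obs o_4=4)
t=5: δ = [2.212e-07, 7.373e-08, 1.659e-07, 9.830e-08, 3.318e-07]  ψ = [2, 2, 1, 3, 1]  (obs o_5=2)
backtrack: best end state = 4; path = [2, 4, 1, 2, 1, 4]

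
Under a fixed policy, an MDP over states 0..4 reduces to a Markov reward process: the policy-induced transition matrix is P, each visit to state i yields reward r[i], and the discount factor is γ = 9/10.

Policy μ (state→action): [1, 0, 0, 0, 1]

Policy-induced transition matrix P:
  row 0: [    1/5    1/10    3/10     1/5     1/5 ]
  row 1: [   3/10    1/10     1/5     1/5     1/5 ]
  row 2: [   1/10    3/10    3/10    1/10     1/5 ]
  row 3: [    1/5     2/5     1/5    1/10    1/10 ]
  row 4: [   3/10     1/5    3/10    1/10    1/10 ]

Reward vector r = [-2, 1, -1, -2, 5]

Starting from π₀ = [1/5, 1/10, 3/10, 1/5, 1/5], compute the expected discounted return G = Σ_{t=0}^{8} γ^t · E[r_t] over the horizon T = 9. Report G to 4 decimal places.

t=0: π = [0.2000, 0.1000, 0.3000, 0.2000, 0.2000], E[r] = 0.0000, γ^t·E[r] = 0.000000, running G = 0.000000
t=1: π = [0.2000, 0.2400, 0.2700, 0.1300, 0.1600], E[r] = 0.1100, γ^t·E[r] = 0.099000, running G = 0.099000
t=2: π = [0.2130, 0.2090, 0.2630, 0.1440, 0.1710], E[r] = 0.0870, γ^t·E[r] = 0.070470, running G = 0.169470
t=3: π = [0.2117, 0.2129, 0.2647, 0.1422, 0.1685], E[r] = 0.0829, γ^t·E[r] = 0.060434, running G = 0.229904
t=4: π = [0.2117, 0.2125, 0.2645, 0.1425, 0.1689], E[r] = 0.0844, γ^t·E[r] = 0.055342, running G = 0.285246
t=5: π = [0.2117, 0.2125, 0.2645, 0.1424, 0.1689], E[r] = 0.0841, γ^t·E[r] = 0.049674, running G = 0.334920
t=6: π = [0.2117, 0.2125, 0.2645, 0.1424, 0.1689], E[r] = 0.0841, γ^t·E[r] = 0.044720, running G = 0.379640
t=7: π = [0.2117, 0.2125, 0.2645, 0.1424, 0.1689], E[r] = 0.0841, γ^t·E[r] = 0.040247, running G = 0.419887
t=8: π = [0.2117, 0.2125, 0.2645, 0.1424, 0.1689], E[r] = 0.0841, γ^t·E[r] = 0.036222, running G = 0.456109

G = 0.4561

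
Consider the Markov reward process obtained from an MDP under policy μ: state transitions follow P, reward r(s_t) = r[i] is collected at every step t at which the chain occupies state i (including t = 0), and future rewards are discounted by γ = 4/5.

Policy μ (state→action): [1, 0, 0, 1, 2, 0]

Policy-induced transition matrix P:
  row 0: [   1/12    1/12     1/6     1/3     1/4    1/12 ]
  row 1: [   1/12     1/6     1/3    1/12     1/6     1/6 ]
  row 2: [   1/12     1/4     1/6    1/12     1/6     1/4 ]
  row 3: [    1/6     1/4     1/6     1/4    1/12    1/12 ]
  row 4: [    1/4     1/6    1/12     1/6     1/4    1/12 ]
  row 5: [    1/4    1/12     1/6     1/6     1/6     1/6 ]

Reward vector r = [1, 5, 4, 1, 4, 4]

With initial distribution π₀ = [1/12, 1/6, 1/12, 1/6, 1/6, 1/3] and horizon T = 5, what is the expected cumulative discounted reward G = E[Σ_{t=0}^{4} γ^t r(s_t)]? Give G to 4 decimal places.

t=0: π = [0.0833, 0.1667, 0.0833, 0.1667, 0.1667, 0.3333], E[r] = 3.4167, γ^t·E[r] = 3.416667, running G = 3.416667
t=1: π = [0.1806, 0.1528, 0.1806, 0.1736, 0.1736, 0.1389], E[r] = 3.0903, γ^t·E[r] = 2.472222, running G = 5.888889
t=2: π = [0.1499, 0.1696, 0.1777, 0.1834, 0.1817, 0.1377], E[r] = 3.1696, γ^t·E[r] = 2.028519, running G = 7.917407
t=3: π = [0.1519, 0.1728, 0.1798, 0.1780, 0.1790, 0.1386], E[r] = 3.1832, γ^t·E[r] = 1.629802, running G = 9.547210
t=4: π = [0.1511, 0.1723, 0.1805, 0.1774, 0.1794, 0.1392], E[r] = 3.1867, γ^t·E[r] = 1.305277, running G = 10.852487

G = 10.8525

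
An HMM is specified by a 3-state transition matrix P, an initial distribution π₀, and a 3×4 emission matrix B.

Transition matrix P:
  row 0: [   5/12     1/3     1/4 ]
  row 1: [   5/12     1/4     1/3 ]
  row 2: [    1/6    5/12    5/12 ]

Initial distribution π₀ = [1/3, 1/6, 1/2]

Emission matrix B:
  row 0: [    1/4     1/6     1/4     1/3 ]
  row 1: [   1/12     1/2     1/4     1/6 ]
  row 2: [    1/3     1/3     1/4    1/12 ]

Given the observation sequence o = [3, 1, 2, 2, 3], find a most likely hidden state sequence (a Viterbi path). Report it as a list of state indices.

t=0: δ = [1.111e-01, 2.778e-02, 4.167e-02]  (obs o_0=3)
t=1: δ = [7.716e-03, 1.852e-02, 9.259e-03]  ψ = [0, 0, 0]  (obs o_1=1)
t=2: δ = [1.929e-03, 1.157e-03, 1.543e-03]  ψ = [1, 1, 1]  (obs o_2=2)
t=3: δ = [2.009e-04, 1.608e-04, 1.608e-04]  ψ = [0, 0, 2]  (obs o_3=2)
t=4: δ = [2.791e-05, 1.116e-05, 5.582e-06]  ψ = [0, 0, 2]  (obs o_4=3)
backtrack: best end state = 0; path = [0, 1, 0, 0, 0]

path = [0, 1, 0, 0, 0]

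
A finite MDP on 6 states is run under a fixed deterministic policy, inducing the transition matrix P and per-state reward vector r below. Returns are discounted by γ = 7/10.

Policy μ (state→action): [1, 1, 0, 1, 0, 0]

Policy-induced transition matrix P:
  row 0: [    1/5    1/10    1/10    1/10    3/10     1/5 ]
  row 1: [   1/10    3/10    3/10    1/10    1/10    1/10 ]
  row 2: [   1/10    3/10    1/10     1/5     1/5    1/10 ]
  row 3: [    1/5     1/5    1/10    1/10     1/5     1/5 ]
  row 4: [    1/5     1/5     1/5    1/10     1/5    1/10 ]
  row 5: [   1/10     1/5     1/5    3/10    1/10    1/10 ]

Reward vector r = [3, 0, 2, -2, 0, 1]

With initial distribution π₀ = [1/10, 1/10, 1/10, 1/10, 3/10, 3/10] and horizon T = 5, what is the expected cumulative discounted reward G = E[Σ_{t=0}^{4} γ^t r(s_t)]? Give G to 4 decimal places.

G = 1.6958

t=0: π = [0.1000, 0.1000, 0.1000, 0.1000, 0.3000, 0.3000], E[r] = 0.6000, γ^t·E[r] = 0.600000, running G = 0.600000
t=1: π = [0.1500, 0.2100, 0.1800, 0.1700, 0.1700, 0.1200], E[r] = 0.5900, γ^t·E[r] = 0.413000, running G = 1.013000
t=2: π = [0.1490, 0.2240, 0.1710, 0.1420, 0.1820, 0.1320], E[r] = 0.6370, γ^t·E[r] = 0.312130, running G = 1.325130
t=3: π = [0.1473, 0.2246, 0.1762, 0.1435, 0.1793, 0.1291], E[r] = 0.6364, γ^t·E[r] = 0.218285, running G = 1.543415
t=4: π = [0.1470, 0.2254, 0.1758, 0.1434, 0.1794, 0.1291], E[r] = 0.6348, γ^t·E[r] = 0.152403, running G = 1.695819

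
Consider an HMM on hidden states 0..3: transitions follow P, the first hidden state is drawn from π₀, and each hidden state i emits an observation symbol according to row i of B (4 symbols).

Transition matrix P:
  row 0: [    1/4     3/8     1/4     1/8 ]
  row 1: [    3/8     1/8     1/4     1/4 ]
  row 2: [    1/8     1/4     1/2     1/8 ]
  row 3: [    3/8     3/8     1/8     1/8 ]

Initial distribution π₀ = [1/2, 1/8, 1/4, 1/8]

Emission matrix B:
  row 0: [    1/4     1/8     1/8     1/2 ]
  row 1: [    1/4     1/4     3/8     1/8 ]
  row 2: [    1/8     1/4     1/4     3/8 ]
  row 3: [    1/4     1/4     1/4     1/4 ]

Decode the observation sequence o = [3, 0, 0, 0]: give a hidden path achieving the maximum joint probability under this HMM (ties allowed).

t=0: δ = [2.500e-01, 1.562e-02, 9.375e-02, 3.125e-02]  (obs o_0=3)
t=1: δ = [1.562e-02, 2.344e-02, 7.812e-03, 7.812e-03]  ψ = [0, 0, 0, 0]  (obs o_1=0)
t=2: δ = [2.197e-03, 1.465e-03, 7.324e-04, 1.465e-03]  ψ = [1, 0, 1, 1]  (obs o_2=0)
t=3: δ = [1.373e-04, 2.060e-04, 6.866e-05, 9.155e-05]  ψ = [0, 0, 0, 1]  (obs o_3=0)
backtrack: best end state = 1; path = [0, 1, 0, 1]

path = [0, 1, 0, 1]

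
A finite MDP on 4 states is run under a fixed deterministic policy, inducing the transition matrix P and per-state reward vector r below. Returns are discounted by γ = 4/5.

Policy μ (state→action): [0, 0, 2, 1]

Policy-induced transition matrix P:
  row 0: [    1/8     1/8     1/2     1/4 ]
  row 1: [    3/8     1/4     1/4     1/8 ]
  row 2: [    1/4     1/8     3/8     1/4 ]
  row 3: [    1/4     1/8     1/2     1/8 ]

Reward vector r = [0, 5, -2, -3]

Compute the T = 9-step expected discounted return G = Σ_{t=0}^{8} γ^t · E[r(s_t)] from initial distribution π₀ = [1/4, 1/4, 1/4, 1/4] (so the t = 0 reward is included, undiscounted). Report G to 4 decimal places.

t=0: π = [0.2500, 0.2500, 0.2500, 0.2500], E[r] = 0.0000, γ^t·E[r] = 0.000000, running G = 0.000000
t=1: π = [0.2500, 0.1563, 0.4063, 0.1875], E[r] = -0.5938, γ^t·E[r] = -0.475000, running G = -0.475000
t=2: π = [0.2383, 0.1445, 0.4102, 0.2070], E[r] = -0.7188, γ^t·E[r] = -0.460000, running G = -0.935000
t=3: π = [0.2383, 0.1431, 0.4126, 0.2061], E[r] = -0.7280, γ^t·E[r] = -0.372750, running G = -1.307750
t=4: π = [0.2381, 0.1429, 0.4127, 0.2064], E[r] = -0.7300, γ^t·E[r] = -0.299000, running G = -1.606750
t=5: π = [0.2381, 0.1429, 0.4127, 0.2063], E[r] = -0.7301, γ^t·E[r] = -0.239248, running G = -1.845998
t=6: π = [0.2381, 0.1429, 0.4127, 0.2063], E[r] = -0.7302, γ^t·E[r] = -0.191406, running G = -2.037404
t=7: π = [0.2381, 0.1429, 0.4127, 0.2063], E[r] = -0.7302, γ^t·E[r] = -0.153125, running G = -2.190529
t=8: π = [0.2381, 0.1429, 0.4127, 0.2063], E[r] = -0.7302, γ^t·E[r] = -0.122500, running G = -2.313029

G = -2.3130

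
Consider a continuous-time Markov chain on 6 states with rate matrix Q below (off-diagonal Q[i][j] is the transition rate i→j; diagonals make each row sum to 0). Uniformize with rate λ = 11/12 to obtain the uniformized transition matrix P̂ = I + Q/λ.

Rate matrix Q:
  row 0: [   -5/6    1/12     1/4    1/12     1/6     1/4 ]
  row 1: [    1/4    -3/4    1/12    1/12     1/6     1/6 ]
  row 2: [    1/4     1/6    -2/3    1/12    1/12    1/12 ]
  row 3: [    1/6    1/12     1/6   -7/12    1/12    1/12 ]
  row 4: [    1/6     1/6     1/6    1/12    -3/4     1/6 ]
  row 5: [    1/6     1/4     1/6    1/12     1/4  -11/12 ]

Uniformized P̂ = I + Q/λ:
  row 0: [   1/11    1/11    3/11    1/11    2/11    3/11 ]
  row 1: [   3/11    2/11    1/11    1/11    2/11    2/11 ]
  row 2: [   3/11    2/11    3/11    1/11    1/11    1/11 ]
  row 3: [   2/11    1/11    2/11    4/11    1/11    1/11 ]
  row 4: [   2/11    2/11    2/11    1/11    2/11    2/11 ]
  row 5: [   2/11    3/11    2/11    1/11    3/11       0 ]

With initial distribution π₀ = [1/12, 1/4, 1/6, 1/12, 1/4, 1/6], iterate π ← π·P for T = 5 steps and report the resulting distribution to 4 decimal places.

t=0: π = [0.0833, 0.2500, 0.1667, 0.0833, 0.2500, 0.1667]
t=1: π = [0.2121, 0.1818, 0.1818, 0.1136, 0.1742, 0.1364]
t=2: π = [0.1956, 0.1646, 0.2011, 0.1219, 0.1674, 0.1494]
t=3: π = [0.1973, 0.1665, 0.2029, 0.1242, 0.1660, 0.1431]
t=4: π = [0.1975, 0.1656, 0.2031, 0.1248, 0.1651, 0.1440]
t=5: π = [0.1974, 0.1656, 0.2032, 0.1249, 0.1651, 0.1438]

π = [0.1974, 0.1656, 0.2032, 0.1249, 0.1651, 0.1438]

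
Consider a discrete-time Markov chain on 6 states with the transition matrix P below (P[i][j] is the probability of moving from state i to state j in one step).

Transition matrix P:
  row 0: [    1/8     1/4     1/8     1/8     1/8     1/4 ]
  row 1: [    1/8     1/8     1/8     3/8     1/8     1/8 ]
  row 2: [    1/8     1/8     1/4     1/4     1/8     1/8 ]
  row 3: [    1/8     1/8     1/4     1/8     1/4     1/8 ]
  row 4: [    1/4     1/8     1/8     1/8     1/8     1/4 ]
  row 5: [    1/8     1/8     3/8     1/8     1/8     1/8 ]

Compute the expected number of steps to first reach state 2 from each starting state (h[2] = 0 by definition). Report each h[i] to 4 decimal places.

h = [5.2048, 5.2207, 0.0000, 4.6968, 5.2029, 4.0465]

First-step conditioning: h[2] = 0; for i ≠ 2, h[i] = 1 + Σ_k P[i][k]·h[k].
  h[0] = 1 + 1/8·h[0] + 1/4·h[1] + 1/8·h[3] + 1/8·h[4] + 1/4·h[5]
  h[1] = 1 + 1/8·h[0] + 1/8·h[1] + 3/8·h[3] + 1/8·h[4] + 1/8·h[5]
  h[3] = 1 + 1/8·h[0] + 1/8·h[1] + 1/8·h[3] + 1/4·h[4] + 1/8·h[5]
  h[4] = 1 + 1/4·h[0] + 1/8·h[1] + 1/8·h[3] + 1/8·h[4] + 1/4·h[5]
  h[5] = 1 + 1/8·h[0] + 1/8·h[1] + 1/8·h[3] + 1/8·h[4] + 1/8·h[5]
Solving the 5×5 linear system over states ≠ 2 gives exactly h = [21064/4047, 1112/213, 0, 6336/1349, 21056/4047, 16376/4047] (h[2] = 0 is the target).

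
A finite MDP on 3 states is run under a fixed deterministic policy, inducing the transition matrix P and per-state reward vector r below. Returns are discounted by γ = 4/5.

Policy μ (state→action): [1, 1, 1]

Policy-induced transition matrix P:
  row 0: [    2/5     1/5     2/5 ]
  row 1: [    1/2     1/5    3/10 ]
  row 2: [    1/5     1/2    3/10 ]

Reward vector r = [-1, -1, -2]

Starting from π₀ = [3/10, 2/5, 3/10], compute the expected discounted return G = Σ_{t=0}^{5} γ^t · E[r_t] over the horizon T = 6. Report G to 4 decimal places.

G = -4.8897

t=0: π = [0.3000, 0.4000, 0.3000], E[r] = -1.3000, γ^t·E[r] = -1.300000, running G = -1.300000
t=1: π = [0.3800, 0.2900, 0.3300], E[r] = -1.3300, γ^t·E[r] = -1.064000, running G = -2.364000
t=2: π = [0.3630, 0.2990, 0.3380], E[r] = -1.3380, γ^t·E[r] = -0.856320, running G = -3.220320
t=3: π = [0.3623, 0.3014, 0.3363], E[r] = -1.3363, γ^t·E[r] = -0.684186, running G = -3.904506
t=4: π = [0.3629, 0.3009, 0.3362], E[r] = -1.3362, γ^t·E[r] = -0.547320, running G = -4.451825
t=5: π = [0.3628, 0.3009, 0.3363], E[r] = -1.3363, γ^t·E[r] = -0.437875, running G = -4.889700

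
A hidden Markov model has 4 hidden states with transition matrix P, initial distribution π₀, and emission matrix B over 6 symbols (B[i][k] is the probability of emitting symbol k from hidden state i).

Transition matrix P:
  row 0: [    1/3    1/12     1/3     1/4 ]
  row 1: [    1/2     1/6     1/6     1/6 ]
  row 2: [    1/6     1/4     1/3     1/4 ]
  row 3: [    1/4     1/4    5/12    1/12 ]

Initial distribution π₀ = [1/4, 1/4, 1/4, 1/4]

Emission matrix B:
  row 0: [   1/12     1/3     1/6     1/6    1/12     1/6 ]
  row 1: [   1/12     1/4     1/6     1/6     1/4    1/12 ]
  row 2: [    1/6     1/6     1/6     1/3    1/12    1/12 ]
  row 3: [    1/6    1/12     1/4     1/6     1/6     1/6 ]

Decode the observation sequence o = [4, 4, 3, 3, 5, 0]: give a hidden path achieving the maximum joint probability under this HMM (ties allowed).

t=0: δ = [2.083e-02, 6.250e-02, 2.083e-02, 4.167e-02]  (obs o_0=4)
t=1: δ = [2.604e-03, 2.604e-03, 1.447e-03, 1.736e-03]  ψ = [1, 1, 3, 1]  (obs o_1=4)
t=2: δ = [2.170e-04, 7.234e-05, 2.894e-04, 1.085e-04]  ψ = [1, 1, 0, 0]  (obs o_2=3)
t=3: δ = [1.206e-05, 1.206e-05, 3.215e-05, 1.206e-05]  ψ = [0, 2, 2, 2]  (obs o_3=3)
t=4: δ = [1.005e-06, 6.698e-07, 8.931e-07, 1.340e-06]  ψ = [1, 2, 2, 2]  (obs o_4=5)
t=5: δ = [2.791e-08, 2.791e-08, 9.303e-08, 4.186e-08]  ψ = [0, 3, 3, 0]  (obs o_5=0)
backtrack: best end state = 2; path = [1, 0, 2, 2, 3, 2]

path = [1, 0, 2, 2, 3, 2]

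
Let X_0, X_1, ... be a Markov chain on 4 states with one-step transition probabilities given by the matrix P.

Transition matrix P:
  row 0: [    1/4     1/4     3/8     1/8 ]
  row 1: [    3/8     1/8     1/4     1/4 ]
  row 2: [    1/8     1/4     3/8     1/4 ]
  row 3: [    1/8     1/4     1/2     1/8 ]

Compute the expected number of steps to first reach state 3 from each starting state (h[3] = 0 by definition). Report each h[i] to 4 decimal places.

First-step conditioning: h[3] = 0; for i ≠ 3, h[i] = 1 + Σ_k P[i][k]·h[k].
  h[0] = 1 + 1/4·h[0] + 1/4·h[1] + 3/8·h[2]
  h[1] = 1 + 3/8·h[0] + 1/8·h[1] + 1/4·h[2]
  h[2] = 1 + 1/8·h[0] + 1/4·h[1] + 3/8·h[2]
Solving the 3×3 linear system over states ≠ 3 gives exactly h = [576/113, 520/113, 504/113, 0] (h[3] = 0 is the target).

h = [5.0973, 4.6018, 4.4602, 0.0000]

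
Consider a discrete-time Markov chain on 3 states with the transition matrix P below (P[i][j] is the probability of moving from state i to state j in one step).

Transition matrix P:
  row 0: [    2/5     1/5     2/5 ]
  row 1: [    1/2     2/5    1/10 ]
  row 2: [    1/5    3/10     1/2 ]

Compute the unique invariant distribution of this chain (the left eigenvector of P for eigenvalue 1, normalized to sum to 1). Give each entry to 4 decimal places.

Balance equations π_j = Σ_i π_i·P[i][j]:
  π_0 = 2/5·π_0 + 1/2·π_1 + 1/5·π_2
  π_1 = 1/5·π_0 + 2/5·π_1 + 3/10·π_2
  normalize: π_0 + π_1 + π_2 = 1
Solving the linear system gives exactly π = [9/25, 22/75, 26/75].

π = [0.3600, 0.2933, 0.3467]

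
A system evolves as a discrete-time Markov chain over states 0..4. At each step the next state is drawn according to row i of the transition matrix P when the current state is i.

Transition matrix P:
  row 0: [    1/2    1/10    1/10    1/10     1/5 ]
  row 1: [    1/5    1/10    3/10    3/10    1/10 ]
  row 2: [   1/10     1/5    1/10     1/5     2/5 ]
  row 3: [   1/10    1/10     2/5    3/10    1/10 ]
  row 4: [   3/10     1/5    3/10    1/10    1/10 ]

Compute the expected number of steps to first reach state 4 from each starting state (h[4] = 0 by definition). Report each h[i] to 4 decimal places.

First-step conditioning: h[4] = 0; for i ≠ 4, h[i] = 1 + Σ_k P[i][k]·h[k].
  h[0] = 1 + 1/2·h[0] + 1/10·h[1] + 1/10·h[2] + 1/10·h[3]
  h[1] = 1 + 1/5·h[0] + 1/10·h[1] + 3/10·h[2] + 3/10·h[3]
  h[2] = 1 + 1/10·h[0] + 1/5·h[1] + 1/10·h[2] + 1/5·h[3]
  h[3] = 1 + 1/10·h[0] + 1/10·h[1] + 2/5·h[2] + 3/10·h[3]
Solving the 4×4 linear system over states ≠ 4 gives exactly h = [34/7, 73/14, 304/77, 789/154, 0] (h[4] = 0 is the target).

h = [4.8571, 5.2143, 3.9481, 5.1234, 0.0000]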